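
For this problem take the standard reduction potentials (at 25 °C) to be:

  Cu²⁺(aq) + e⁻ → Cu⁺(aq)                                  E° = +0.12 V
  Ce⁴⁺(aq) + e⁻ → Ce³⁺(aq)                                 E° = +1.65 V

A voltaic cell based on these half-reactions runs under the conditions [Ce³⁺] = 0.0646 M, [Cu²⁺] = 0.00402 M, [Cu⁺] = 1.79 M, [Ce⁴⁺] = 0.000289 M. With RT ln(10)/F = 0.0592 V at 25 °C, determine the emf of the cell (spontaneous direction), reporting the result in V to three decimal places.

+1.548 V

Ce⁴⁺/Ce³⁺ is the cathode (higher E°), Cu²⁺/Cu⁺ the anode: E°cell = +1.65 − (+0.12) = +1.53 V, n = 1.
Overall: Ce⁴⁺(aq) + Cu⁺(aq) → Ce³⁺(aq) + Cu²⁺(aq)
Q = [Ce³⁺]·[Cu²⁺] / ([Ce⁴⁺]·[Cu⁺]); log Q = -0.299.
E = E° − (0.0592/n) log Q = +1.53 − (0.0592/1)(-0.299) = +1.548 V.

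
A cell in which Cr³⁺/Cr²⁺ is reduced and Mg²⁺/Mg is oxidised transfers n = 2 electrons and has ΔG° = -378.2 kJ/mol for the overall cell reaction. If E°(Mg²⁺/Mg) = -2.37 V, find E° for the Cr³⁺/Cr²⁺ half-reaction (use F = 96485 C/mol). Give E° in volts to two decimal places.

-0.41 V

E°cell = −ΔG°/(nF) = −(-378.2×10³)/((2)(96485)) = +1.960 V.
Since Cr³⁺/Cr²⁺ is the cathode and Mg²⁺/Mg the anode, E°cell = E°(Cr³⁺/Cr²⁺) − E°(Mg²⁺/Mg).
So E°(Cr³⁺/Cr²⁺) = E°cell + E°(Mg²⁺/Mg) = +1.960 + (-2.37) = -0.41 V.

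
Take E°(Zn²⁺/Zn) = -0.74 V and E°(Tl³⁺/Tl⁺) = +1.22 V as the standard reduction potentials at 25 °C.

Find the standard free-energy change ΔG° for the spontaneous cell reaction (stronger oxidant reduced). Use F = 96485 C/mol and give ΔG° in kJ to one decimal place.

-378.2 kJ

Tl³⁺/Tl⁺ (E° = +1.22 V) is the cathode; Zn²⁺/Zn (E° = -0.74 V) is the anode, so E°cell = +1.96 V.
Balancing electrons gives n = 2 (lcm of 2 and 2).
ΔG° = −nFE° = −(2)(96485)(+1.96) = -378,221 J = -378.2 kJ.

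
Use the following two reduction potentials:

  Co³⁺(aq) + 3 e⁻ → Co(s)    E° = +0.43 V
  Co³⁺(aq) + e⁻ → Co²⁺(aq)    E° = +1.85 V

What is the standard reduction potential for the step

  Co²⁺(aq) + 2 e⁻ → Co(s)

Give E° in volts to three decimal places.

-0.280 V

Sequential free energies add, so n₃E°₃ = n₁E°₁ + n₂E°₂.
With n₃ = 3, and the known step contributing 1×(+1.85) V, the unknown satisfies 2·E° = 3×(+0.43) − 1×(+1.85) = -0.560.
E° = -0.560 / 2 = -0.280 V.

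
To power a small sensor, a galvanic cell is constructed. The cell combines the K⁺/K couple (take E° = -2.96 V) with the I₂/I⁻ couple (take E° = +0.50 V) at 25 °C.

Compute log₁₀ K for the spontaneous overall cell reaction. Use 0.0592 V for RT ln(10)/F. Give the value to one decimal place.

116.9

Cathode: I₂/I⁻; anode: K⁺/K. E°cell = +3.46 V, n = 2.
log K = nE°cell / 0.0592 = (2)(+3.46) / 0.0592 = 116.9.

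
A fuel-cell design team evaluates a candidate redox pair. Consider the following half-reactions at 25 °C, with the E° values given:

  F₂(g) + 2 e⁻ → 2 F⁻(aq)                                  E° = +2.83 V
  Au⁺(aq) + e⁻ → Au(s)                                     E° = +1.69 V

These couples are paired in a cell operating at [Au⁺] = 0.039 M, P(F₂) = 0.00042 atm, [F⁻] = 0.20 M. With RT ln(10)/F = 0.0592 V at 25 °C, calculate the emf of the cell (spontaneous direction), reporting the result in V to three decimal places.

F₂/F⁻ is the cathode (higher E°), Au⁺/Au the anode: E°cell = +2.83 − (+1.69) = +1.14 V, n = 2.
Overall: F₂(g) + 2 Au(s) → 2 F⁻(aq) + 2 Au⁺(aq)
Q = [F⁻]^2·[Au⁺]^2 / (P(F₂)); log Q = -0.839.
E = E° − (0.0592/n) log Q = +1.14 − (0.0592/2)(-0.839) = +1.165 V.

+1.165 V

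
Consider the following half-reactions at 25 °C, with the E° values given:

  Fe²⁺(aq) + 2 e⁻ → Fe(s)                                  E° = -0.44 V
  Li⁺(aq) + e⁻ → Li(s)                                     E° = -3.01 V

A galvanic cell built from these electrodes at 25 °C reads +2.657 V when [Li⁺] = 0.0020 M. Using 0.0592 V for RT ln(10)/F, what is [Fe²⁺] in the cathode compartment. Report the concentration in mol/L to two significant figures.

Fe²⁺/Fe is the cathode, Li⁺/Li the anode: E°cell = +2.57 V, n = 2.
Overall reaction: Fe²⁺(aq) + 2 Li(s) → Fe(s) + 2 Li⁺(aq); Q = [Li⁺]^2/[Fe²⁺]^1.
From E = E° − (0.0592/n) log Q: log Q = (E° − E)·n/0.0592 = (+2.57 − (+2.657))·2/0.0592 = -2.9392.
So 1·log[Fe²⁺] = 2·log(0.002) − log Q = -5.3979 − (-2.9392) = -2.4587; [Fe²⁺] = 10^(-2.4587) ≈ 0.0035 M.

0.0035 M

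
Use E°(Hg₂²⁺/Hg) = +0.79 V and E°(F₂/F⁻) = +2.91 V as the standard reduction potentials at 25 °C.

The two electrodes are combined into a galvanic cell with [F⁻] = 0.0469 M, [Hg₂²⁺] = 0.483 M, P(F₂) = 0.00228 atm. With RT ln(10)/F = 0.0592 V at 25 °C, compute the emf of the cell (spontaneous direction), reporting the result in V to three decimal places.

+2.130 V

F₂/F⁻ is the cathode (higher E°), Hg₂²⁺/Hg the anode: E°cell = +2.91 − (+0.79) = +2.12 V, n = 2.
Overall: F₂(g) + 2 Hg(l) → 2 F⁻(aq) + Hg₂²⁺(aq)
Q = [F⁻]^2·[Hg₂²⁺] / (P(F₂)); log Q = -0.332.
E = E° − (0.0592/n) log Q = +2.12 − (0.0592/2)(-0.332) = +2.130 V.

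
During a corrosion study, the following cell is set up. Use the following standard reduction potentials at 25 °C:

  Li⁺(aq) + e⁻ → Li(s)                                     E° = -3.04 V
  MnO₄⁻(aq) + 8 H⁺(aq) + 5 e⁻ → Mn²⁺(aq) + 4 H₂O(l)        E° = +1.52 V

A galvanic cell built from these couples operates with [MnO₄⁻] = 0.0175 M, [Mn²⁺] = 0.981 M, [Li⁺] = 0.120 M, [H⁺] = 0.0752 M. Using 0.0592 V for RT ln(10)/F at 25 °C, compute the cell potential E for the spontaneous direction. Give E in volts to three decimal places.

+4.487 V

MnO₄⁻/Mn²⁺ is the cathode (higher E°), Li⁺/Li the anode: E°cell = +1.52 − (-3.04) = +4.56 V, n = 5.
Overall: MnO₄⁻(aq) + 8 H⁺(aq) + 5 Li(s) → Mn²⁺(aq) + 4 H₂O(l) + 5 Li⁺(aq)
Q = [Mn²⁺]·[Li⁺]^5 / ([MnO₄⁻]·[H⁺]^8); log Q = 6.135.
E = E° − (0.0592/n) log Q = +4.56 − (0.0592/5)(6.135) = +4.487 V.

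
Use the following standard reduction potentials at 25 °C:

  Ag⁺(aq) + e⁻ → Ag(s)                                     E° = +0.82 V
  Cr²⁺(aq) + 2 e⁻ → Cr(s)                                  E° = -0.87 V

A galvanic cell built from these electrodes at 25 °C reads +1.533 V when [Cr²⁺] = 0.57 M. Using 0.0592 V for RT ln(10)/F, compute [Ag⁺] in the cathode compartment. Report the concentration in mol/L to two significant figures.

0.0017 M

Ag⁺/Ag is the cathode, Cr²⁺/Cr the anode: E°cell = +1.69 V, n = 2.
Overall reaction: 2 Ag⁺(aq) + Cr(s) → 2 Ag(s) + Cr²⁺(aq); Q = [Cr²⁺]^1/[Ag⁺]^2.
From E = E° − (0.0592/n) log Q: log Q = (E° − E)·n/0.0592 = (+1.69 − (+1.533))·2/0.0592 = 5.3041.
So 2·log[Ag⁺] = 1·log(0.57) − log Q = -0.2441 − (5.3041) = -5.5482; log[Ag⁺] = -5.5482 / 2 = -2.7741; [Ag⁺] = 10^(-2.7741) ≈ 0.0017 M.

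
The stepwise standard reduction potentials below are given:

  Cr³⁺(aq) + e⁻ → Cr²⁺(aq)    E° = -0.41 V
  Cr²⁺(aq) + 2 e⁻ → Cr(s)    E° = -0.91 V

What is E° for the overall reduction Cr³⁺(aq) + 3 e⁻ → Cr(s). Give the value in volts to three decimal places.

Since ΔG° = −nFE° is additive over sequential reductions, n₃E°₃ = n₁E°₁ + n₂E°₂.
E°₃ = (1×-0.41 + 2×-0.91) / 3 = (-2.230) / 3 = -0.743 V.

-0.743 V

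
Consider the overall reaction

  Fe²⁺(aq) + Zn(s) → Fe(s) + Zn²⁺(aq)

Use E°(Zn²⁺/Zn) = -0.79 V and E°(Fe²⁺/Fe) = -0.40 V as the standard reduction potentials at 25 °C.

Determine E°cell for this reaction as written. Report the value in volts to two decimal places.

+0.39 V

The Fe²⁺/Fe couple has the higher reduction potential, so it is the cathode; Zn²⁺/Zn is oxidised at the anode.
E°cell = E°(cathode) − E°(anode) = (-0.40) − (-0.79) = +0.39 V.
Since E°cell > 0, the reaction is spontaneous under standard conditions.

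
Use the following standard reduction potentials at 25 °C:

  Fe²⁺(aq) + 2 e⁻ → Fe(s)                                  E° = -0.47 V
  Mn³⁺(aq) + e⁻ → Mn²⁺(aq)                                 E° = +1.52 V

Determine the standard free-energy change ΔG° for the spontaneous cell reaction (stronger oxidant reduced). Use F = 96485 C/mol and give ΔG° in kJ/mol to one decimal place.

Mn³⁺/Mn²⁺ (E° = +1.52 V) is the cathode; Fe²⁺/Fe (E° = -0.47 V) is the anode, so E°cell = +1.99 V.
Balancing electrons gives n = 2 (lcm of 1 and 2).
ΔG° = −nFE° = −(2)(96485)(+1.99) = -384,010 J = -384.0 kJ/mol.

-384.0 kJ/mol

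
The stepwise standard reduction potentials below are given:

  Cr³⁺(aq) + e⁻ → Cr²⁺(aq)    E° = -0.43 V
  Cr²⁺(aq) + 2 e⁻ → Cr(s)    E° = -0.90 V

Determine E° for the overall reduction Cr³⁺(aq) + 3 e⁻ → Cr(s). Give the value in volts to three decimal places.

Adding the free-energy changes (−nFE°) of the two steps gives −n₃FE°₃ = −n₁FE°₁ − n₂FE°₂.
E°₃ = (1×-0.43 + 2×-0.90) / 3 = (-2.230) / 3 = -0.743 V.

-0.743 V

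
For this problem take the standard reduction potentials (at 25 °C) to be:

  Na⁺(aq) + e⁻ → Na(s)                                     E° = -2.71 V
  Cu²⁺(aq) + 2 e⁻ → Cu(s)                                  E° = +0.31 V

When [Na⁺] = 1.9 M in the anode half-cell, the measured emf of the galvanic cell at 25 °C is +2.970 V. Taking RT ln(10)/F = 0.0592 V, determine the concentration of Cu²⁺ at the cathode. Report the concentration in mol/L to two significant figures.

0.074 M

Cu²⁺/Cu is the cathode, Na⁺/Na the anode: E°cell = +3.02 V, n = 2.
Overall reaction: Cu²⁺(aq) + 2 Na(s) → Cu(s) + 2 Na⁺(aq); Q = [Na⁺]^2/[Cu²⁺]^1.
From E = E° − (0.0592/n) log Q: log Q = (E° − E)·n/0.0592 = (+3.02 − (+2.970))·2/0.0592 = 1.6892.
So 1·log[Cu²⁺] = 2·log(1.9) − log Q = 0.5575 − (1.6892) = -1.1317; [Cu²⁺] = 10^(-1.1317) ≈ 0.074 M.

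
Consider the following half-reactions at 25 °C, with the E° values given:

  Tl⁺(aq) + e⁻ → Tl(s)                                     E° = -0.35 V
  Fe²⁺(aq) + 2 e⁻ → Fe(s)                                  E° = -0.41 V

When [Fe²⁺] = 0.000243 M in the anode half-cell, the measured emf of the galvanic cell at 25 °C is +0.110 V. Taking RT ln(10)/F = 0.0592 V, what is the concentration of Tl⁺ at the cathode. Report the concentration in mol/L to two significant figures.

Tl⁺/Tl is the cathode, Fe²⁺/Fe the anode: E°cell = +0.06 V, n = 2.
Overall reaction: 2 Tl⁺(aq) + Fe(s) → 2 Tl(s) + Fe²⁺(aq); Q = [Fe²⁺]^1/[Tl⁺]^2.
From E = E° − (0.0592/n) log Q: log Q = (E° − E)·n/0.0592 = (+0.06 − (+0.110))·2/0.0592 = -1.6892.
So 2·log[Tl⁺] = 1·log(0.000243) − log Q = -3.6144 − (-1.6892) = -1.9252; log[Tl⁺] = -1.9252 / 2 = -0.9626; [Tl⁺] = 10^(-0.9626) ≈ 0.11 M.

0.11 M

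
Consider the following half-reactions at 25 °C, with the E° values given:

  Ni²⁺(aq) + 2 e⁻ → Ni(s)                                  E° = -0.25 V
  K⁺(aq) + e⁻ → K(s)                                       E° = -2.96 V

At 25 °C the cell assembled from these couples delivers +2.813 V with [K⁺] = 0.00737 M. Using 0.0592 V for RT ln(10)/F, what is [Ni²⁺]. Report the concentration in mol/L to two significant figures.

0.16 M

Ni²⁺/Ni is the cathode, K⁺/K the anode: E°cell = +2.71 V, n = 2.
Overall reaction: Ni²⁺(aq) + 2 K(s) → Ni(s) + 2 K⁺(aq); Q = [K⁺]^2/[Ni²⁺]^1.
From E = E° − (0.0592/n) log Q: log Q = (E° − E)·n/0.0592 = (+2.71 − (+2.813))·2/0.0592 = -3.4797.
So 1·log[Ni²⁺] = 2·log(0.00737) − log Q = -4.2651 − (-3.4797) = -0.7854; [Ni²⁺] = 10^(-0.7854) ≈ 0.16 M.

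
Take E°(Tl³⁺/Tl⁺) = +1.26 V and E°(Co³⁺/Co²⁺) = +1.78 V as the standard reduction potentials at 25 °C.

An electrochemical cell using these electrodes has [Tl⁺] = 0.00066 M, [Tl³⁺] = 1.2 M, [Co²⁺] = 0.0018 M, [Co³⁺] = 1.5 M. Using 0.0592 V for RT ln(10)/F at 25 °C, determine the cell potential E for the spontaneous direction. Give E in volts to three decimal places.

+0.596 V

Co³⁺/Co²⁺ is the cathode (higher E°), Tl³⁺/Tl⁺ the anode: E°cell = +1.78 − (+1.26) = +0.52 V, n = 2.
Overall: 2 Co³⁺(aq) + Tl⁺(aq) → 2 Co²⁺(aq) + Tl³⁺(aq)
Q = [Co²⁺]^2·[Tl³⁺] / ([Co³⁺]^2·[Tl⁺]); log Q = -2.582.
E = E° − (0.0592/n) log Q = +0.52 − (0.0592/2)(-2.582) = +0.596 V.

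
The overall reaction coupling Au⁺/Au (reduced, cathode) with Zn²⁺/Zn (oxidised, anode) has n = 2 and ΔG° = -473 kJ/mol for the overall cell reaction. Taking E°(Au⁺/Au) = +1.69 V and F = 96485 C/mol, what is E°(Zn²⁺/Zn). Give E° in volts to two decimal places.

-0.76 V

E°cell = −ΔG°/(nF) = −(-473×10³)/((2)(96485)) = +2.451 V.
Since Au⁺/Au is the cathode and Zn²⁺/Zn the anode, E°cell = E°(Au⁺/Au) − E°(Zn²⁺/Zn).
So E°(Zn²⁺/Zn) = E°(Au⁺/Au) − E°cell = (+1.69) − (+2.451) = -0.76 V.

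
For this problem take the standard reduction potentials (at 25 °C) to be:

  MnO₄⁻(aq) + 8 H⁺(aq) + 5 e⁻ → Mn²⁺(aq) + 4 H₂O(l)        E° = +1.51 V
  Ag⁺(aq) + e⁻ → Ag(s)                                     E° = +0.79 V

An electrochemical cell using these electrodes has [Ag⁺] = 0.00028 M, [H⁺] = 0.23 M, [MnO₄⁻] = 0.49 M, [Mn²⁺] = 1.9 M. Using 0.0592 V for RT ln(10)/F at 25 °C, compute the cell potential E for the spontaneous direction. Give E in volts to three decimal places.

+0.863 V

MnO₄⁻/Mn²⁺ is the cathode (higher E°), Ag⁺/Ag the anode: E°cell = +1.51 − (+0.79) = +0.72 V, n = 5.
Overall: MnO₄⁻(aq) + 8 H⁺(aq) + 5 Ag(s) → Mn²⁺(aq) + 4 H₂O(l) + 5 Ag⁺(aq)
Q = [Mn²⁺]·[Ag⁺]^5 / ([MnO₄⁻]·[H⁺]^8); log Q = -12.069.
E = E° − (0.0592/n) log Q = +0.72 − (0.0592/5)(-12.069) = +0.863 V.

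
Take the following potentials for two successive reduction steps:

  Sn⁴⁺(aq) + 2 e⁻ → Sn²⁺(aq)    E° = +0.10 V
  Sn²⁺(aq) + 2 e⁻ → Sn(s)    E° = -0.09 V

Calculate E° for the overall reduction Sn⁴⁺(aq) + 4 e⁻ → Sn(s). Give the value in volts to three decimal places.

+0.005 V

Adding the free-energy changes (−nFE°) of the two steps gives −n₃FE°₃ = −n₁FE°₁ − n₂FE°₂.
E°₃ = (2×+0.10 + 2×-0.09) / 4 = (+0.020) / 4 = +0.005 V.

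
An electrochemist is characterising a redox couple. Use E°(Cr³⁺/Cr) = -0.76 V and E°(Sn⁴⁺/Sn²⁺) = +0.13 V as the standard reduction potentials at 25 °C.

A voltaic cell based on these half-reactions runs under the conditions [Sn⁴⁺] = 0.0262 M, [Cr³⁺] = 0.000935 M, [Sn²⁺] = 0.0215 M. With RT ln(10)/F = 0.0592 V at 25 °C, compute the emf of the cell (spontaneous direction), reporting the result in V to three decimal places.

+0.952 V

Sn⁴⁺/Sn²⁺ is the cathode (higher E°), Cr³⁺/Cr the anode: E°cell = +0.13 − (-0.76) = +0.89 V, n = 6.
Overall: 3 Sn⁴⁺(aq) + 2 Cr(s) → 3 Sn²⁺(aq) + 2 Cr³⁺(aq)
Q = [Sn²⁺]^3·[Cr³⁺]^2 / ([Sn⁴⁺]^3); log Q = -6.316.
E = E° − (0.0592/n) log Q = +0.89 − (0.0592/6)(-6.316) = +0.952 V.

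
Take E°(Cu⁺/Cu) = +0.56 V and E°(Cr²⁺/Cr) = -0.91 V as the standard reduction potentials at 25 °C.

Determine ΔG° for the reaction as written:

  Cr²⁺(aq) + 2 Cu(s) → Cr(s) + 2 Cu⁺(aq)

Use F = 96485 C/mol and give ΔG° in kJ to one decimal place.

As written, Cr²⁺/Cr is reduced (cathode) and Cu⁺/Cu is oxidised (anode), so E°cell = (-0.91) − (+0.56) = -1.47 V.
Balancing electrons gives n = 2.
ΔG° = −nFE° = −(2)(96485)(-1.47) = 283,666 J = +283.7 kJ.

+283.7 kJ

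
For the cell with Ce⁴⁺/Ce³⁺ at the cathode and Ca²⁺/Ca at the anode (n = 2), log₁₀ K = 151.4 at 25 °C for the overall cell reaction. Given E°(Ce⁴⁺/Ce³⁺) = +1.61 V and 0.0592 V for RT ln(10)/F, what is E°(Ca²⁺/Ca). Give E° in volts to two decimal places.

-2.87 V

E°cell = (0.0592/n)·log K = (0.0592/2)(151.4) = +4.481 V.
Since Ce⁴⁺/Ce³⁺ is the cathode and Ca²⁺/Ca the anode, E°cell = E°(Ce⁴⁺/Ce³⁺) − E°(Ca²⁺/Ca).
So E°(Ca²⁺/Ca) = E°(Ce⁴⁺/Ce³⁺) − E°cell = (+1.61) − (+4.481) = -2.87 V.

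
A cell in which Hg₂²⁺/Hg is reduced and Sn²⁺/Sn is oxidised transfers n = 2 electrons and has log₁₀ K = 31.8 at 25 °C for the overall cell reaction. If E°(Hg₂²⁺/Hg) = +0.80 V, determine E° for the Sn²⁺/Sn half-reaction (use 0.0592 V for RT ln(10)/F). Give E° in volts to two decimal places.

E°cell = (0.0592/n)·log K = (0.0592/2)(31.8) = +0.941 V.
Since Hg₂²⁺/Hg is the cathode and Sn²⁺/Sn the anode, E°cell = E°(Hg₂²⁺/Hg) − E°(Sn²⁺/Sn).
So E°(Sn²⁺/Sn) = E°(Hg₂²⁺/Hg) − E°cell = (+0.80) − (+0.941) = -0.14 V.

-0.14 V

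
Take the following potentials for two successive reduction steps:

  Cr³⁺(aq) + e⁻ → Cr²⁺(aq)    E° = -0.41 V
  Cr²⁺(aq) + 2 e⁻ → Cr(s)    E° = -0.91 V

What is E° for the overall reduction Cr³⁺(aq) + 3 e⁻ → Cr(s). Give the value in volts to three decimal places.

Adding the free-energy changes (−nFE°) of the two steps gives −n₃FE°₃ = −n₁FE°₁ − n₂FE°₂.
E°₃ = (1×-0.41 + 2×-0.91) / 3 = (-2.230) / 3 = -0.743 V.

-0.743 V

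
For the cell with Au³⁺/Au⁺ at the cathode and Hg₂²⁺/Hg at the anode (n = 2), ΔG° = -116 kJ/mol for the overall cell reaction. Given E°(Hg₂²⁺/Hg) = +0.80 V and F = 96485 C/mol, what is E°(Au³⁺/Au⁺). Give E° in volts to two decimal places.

E°cell = −ΔG°/(nF) = −(-116×10³)/((2)(96485)) = +0.601 V.
Since Au³⁺/Au⁺ is the cathode and Hg₂²⁺/Hg the anode, E°cell = E°(Au³⁺/Au⁺) − E°(Hg₂²⁺/Hg).
So E°(Au³⁺/Au⁺) = E°cell + E°(Hg₂²⁺/Hg) = +0.601 + (+0.80) = +1.40 V.

+1.40 V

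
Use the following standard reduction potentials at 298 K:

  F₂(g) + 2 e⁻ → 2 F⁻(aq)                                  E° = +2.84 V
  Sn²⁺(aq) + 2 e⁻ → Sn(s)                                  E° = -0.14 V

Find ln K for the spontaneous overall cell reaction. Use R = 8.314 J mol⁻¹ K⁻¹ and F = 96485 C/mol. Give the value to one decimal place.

232.1

Cathode: F₂/F⁻; anode: Sn²⁺/Sn. E°cell = (+2.84) − (-0.14) = +2.98 V, with n = 2.
ΔG° = −nFE° = −RT ln K, so ln K = nFE°/(RT) = (2)(96485)(+2.98) / ((8.314)(298)) = 232.102.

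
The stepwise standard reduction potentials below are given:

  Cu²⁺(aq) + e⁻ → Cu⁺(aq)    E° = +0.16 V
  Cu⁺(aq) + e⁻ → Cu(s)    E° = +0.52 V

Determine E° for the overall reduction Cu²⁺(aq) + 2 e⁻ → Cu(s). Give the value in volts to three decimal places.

Since ΔG° = −nFE° is additive over sequential reductions, n₃E°₃ = n₁E°₁ + n₂E°₂.
E°₃ = (1×+0.16 + 1×+0.52) / 2 = (+0.680) / 2 = +0.340 V.

+0.340 V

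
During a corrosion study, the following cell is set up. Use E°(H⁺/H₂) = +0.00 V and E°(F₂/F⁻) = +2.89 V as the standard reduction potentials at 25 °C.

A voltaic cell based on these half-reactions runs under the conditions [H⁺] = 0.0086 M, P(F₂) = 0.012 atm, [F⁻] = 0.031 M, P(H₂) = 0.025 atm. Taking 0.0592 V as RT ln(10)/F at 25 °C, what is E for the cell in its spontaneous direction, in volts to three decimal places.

+2.997 V

F₂/F⁻ is the cathode (higher E°), H⁺/H₂ the anode: E°cell = +2.89 − (+0.00) = +2.89 V, n = 2.
Overall: F₂(g) + H₂(g) → 2 F⁻(aq) + 2 H⁺(aq)
Q = [F⁻]^2·[H⁺]^2 / (P(F₂)·P(H₂)); log Q = -3.625.
E = E° − (0.0592/n) log Q = +2.89 − (0.0592/2)(-3.625) = +2.997 V.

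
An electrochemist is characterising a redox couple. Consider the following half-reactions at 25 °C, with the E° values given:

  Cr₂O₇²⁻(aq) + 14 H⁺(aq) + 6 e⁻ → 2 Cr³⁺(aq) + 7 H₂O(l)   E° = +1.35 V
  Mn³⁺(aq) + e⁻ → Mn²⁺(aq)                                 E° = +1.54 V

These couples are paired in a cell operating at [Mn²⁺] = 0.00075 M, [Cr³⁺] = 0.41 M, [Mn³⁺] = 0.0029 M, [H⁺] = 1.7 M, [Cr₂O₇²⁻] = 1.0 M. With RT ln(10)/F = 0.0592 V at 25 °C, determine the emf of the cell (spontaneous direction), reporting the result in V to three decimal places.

+0.185 V

Mn³⁺/Mn²⁺ is the cathode (higher E°), Cr₂O₇²⁻/Cr³⁺ the anode: E°cell = +1.54 − (+1.35) = +0.19 V, n = 6.
Overall: 6 Mn³⁺(aq) + 2 Cr³⁺(aq) + 7 H₂O(l) → 6 Mn²⁺(aq) + Cr₂O₇²⁻(aq) + 14 H⁺(aq)
Q = [Mn²⁺]^6·[Cr₂O₇²⁻]·[H⁺]^14 / ([Mn³⁺]^6·[Cr³⁺]^2); log Q = 0.477.
E = E° − (0.0592/n) log Q = +0.19 − (0.0592/6)(0.477) = +0.185 V.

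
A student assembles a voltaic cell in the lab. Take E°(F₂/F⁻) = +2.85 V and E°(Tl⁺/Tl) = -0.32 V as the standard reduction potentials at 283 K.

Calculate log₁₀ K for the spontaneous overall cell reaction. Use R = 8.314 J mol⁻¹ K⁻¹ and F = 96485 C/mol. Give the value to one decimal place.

Cathode: F₂/F⁻; anode: Tl⁺/Tl. E°cell = (+2.85) − (-0.32) = +3.17 V, with n = 2.
ΔG° = −nFE° = −RT ln K, so ln K = nFE°/(RT) = (2)(96485)(+3.17) / ((8.314)(283)) = 259.988.
log₁₀ K = 259.988 / ln 10 = 112.9.

112.9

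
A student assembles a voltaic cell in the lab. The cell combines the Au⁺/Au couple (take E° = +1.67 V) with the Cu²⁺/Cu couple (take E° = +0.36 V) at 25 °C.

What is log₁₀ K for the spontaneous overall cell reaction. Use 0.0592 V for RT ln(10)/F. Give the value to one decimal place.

44.3

Cathode: Au⁺/Au; anode: Cu²⁺/Cu. E°cell = +1.31 V, n = 2.
log K = nE°cell / 0.0592 = (2)(+1.31) / 0.0592 = 44.3.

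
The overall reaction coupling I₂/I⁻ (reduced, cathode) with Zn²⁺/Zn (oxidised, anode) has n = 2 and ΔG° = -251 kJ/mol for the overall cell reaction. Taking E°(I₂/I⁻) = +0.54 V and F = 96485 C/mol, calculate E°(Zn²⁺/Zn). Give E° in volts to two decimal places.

E°cell = −ΔG°/(nF) = −(-251×10³)/((2)(96485)) = +1.301 V.
Since I₂/I⁻ is the cathode and Zn²⁺/Zn the anode, E°cell = E°(I₂/I⁻) − E°(Zn²⁺/Zn).
So E°(Zn²⁺/Zn) = E°(I₂/I⁻) − E°cell = (+0.54) − (+1.301) = -0.76 V.

-0.76 V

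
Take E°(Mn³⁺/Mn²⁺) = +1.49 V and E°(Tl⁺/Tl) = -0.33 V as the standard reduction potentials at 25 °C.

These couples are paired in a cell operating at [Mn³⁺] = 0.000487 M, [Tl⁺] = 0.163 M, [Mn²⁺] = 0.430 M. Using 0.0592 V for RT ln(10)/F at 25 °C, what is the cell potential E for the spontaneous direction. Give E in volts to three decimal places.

+1.692 V

Mn³⁺/Mn²⁺ is the cathode (higher E°), Tl⁺/Tl the anode: E°cell = +1.49 − (-0.33) = +1.82 V, n = 1.
Overall: Mn³⁺(aq) + Tl(s) → Mn²⁺(aq) + Tl⁺(aq)
Q = [Mn²⁺]·[Tl⁺] / ([Mn³⁺]); log Q = 2.158.
E = E° − (0.0592/n) log Q = +1.82 − (0.0592/1)(2.158) = +1.692 V.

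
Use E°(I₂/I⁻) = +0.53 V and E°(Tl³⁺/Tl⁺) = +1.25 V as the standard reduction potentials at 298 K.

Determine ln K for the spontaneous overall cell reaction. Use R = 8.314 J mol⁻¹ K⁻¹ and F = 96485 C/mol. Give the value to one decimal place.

56.1

Cathode: Tl³⁺/Tl⁺; anode: I₂/I⁻. E°cell = (+1.25) − (+0.53) = +0.72 V, with n = 2.
ΔG° = −nFE° = −RT ln K, so ln K = nFE°/(RT) = (2)(96485)(+0.72) / ((8.314)(298)) = 56.078.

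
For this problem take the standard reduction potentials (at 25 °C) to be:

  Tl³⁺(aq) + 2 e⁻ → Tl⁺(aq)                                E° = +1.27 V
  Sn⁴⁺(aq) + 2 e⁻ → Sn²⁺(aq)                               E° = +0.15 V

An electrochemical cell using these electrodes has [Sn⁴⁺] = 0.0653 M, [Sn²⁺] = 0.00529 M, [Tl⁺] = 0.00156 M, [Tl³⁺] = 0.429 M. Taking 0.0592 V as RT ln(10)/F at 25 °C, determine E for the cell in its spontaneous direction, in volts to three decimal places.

+1.160 V

Tl³⁺/Tl⁺ is the cathode (higher E°), Sn⁴⁺/Sn²⁺ the anode: E°cell = +1.27 − (+0.15) = +1.12 V, n = 2.
Overall: Tl³⁺(aq) + Sn²⁺(aq) → Tl⁺(aq) + Sn⁴⁺(aq)
Q = [Tl⁺]·[Sn⁴⁺] / ([Tl³⁺]·[Sn²⁺]); log Q = -1.348.
E = E° − (0.0592/n) log Q = +1.12 − (0.0592/2)(-1.348) = +1.160 V.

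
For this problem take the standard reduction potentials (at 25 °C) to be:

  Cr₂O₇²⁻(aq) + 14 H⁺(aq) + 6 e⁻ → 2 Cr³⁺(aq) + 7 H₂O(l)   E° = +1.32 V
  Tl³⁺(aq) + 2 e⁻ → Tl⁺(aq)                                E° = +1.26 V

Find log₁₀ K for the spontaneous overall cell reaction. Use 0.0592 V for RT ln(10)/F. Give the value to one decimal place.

6.1

Cathode: Cr₂O₇²⁻/Cr³⁺; anode: Tl³⁺/Tl⁺. E°cell = +0.06 V, n = 6.
log K = nE°cell / 0.0592 = (6)(+0.06) / 0.0592 = 6.1.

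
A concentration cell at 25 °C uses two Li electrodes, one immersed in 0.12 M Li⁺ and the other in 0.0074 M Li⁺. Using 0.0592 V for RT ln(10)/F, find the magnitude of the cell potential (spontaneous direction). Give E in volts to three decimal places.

For a concentration cell E°cell = 0. The 0.12 M side is the cathode (reduction is favoured where [Li⁺] is higher).
With n = 1, E = −(0.0592/1) log([Li⁺]ₐₙ/[Li⁺]꜀ₐₜ) = −(0.0592/1) log(0.0074/0.12) = −(0.0592/1)(-1.210) = +0.072 V.

+0.072 V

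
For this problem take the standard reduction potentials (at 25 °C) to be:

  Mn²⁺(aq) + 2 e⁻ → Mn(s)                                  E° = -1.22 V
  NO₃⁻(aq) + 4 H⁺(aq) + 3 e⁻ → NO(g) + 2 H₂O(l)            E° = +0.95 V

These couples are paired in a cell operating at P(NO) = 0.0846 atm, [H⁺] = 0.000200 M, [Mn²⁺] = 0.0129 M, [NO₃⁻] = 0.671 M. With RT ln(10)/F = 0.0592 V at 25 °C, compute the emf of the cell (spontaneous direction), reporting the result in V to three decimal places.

NO₃⁻/NO is the cathode (higher E°), Mn²⁺/Mn the anode: E°cell = +0.95 − (-1.22) = +2.17 V, n = 6.
Overall: 2 NO₃⁻(aq) + 8 H⁺(aq) + 3 Mn(s) → 2 NO(g) + 4 H₂O(l) + 3 Mn²⁺(aq)
Q = P(NO)^2·[Mn²⁺]^3 / ([NO₃⁻]^2·[H⁺]^8); log Q = 22.125.
E = E° − (0.0592/n) log Q = +2.17 − (0.0592/6)(22.125) = +1.952 V.

+1.952 V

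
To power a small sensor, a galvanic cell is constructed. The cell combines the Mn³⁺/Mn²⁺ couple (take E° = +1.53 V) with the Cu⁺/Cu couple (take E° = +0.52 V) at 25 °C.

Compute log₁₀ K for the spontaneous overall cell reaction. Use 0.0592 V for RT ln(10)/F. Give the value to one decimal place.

17.1

Cathode: Mn³⁺/Mn²⁺; anode: Cu⁺/Cu. E°cell = +1.01 V, n = 1.
log K = nE°cell / 0.0592 = (1)(+1.01) / 0.0592 = 17.1.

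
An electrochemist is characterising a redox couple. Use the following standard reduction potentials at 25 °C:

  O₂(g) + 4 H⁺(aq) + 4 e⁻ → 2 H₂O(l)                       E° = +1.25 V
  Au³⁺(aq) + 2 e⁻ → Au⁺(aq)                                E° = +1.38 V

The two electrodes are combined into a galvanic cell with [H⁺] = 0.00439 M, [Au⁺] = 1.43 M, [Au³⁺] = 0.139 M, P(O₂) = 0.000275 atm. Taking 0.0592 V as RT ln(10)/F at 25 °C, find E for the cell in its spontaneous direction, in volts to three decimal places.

Au³⁺/Au⁺ is the cathode (higher E°), O₂/H₂O the anode: E°cell = +1.38 − (+1.25) = +0.13 V, n = 4.
Overall: 2 Au³⁺(aq) + 2 H₂O(l) → 2 Au⁺(aq) + O₂(g) + 4 H⁺(aq)
Q = [Au⁺]^2·P(O₂)·[H⁺]^4 / ([Au³⁺]^2); log Q = -10.966.
E = E° − (0.0592/n) log Q = +0.13 − (0.0592/4)(-10.966) = +0.292 V.

+0.292 V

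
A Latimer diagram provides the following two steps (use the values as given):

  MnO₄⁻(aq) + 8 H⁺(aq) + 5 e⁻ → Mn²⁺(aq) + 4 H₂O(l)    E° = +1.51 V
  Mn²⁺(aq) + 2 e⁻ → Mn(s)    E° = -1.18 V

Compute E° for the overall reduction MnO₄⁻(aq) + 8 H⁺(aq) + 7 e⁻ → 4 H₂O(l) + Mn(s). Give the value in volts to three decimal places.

+0.741 V

Adding the free-energy changes (−nFE°) of the two steps gives −n₃FE°₃ = −n₁FE°₁ − n₂FE°₂.
E°₃ = (5×+1.51 + 2×-1.18) / 7 = (+5.190) / 7 = +0.741 V.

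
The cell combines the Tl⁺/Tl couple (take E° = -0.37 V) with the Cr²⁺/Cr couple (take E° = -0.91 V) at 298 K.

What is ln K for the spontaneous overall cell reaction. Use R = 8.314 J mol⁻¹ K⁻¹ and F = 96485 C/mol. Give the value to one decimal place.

Cathode: Tl⁺/Tl; anode: Cr²⁺/Cr. E°cell = (-0.37) − (-0.91) = +0.54 V, with n = 2.
ΔG° = −nFE° = −RT ln K, so ln K = nFE°/(RT) = (2)(96485)(+0.54) / ((8.314)(298)) = 42.059.

42.1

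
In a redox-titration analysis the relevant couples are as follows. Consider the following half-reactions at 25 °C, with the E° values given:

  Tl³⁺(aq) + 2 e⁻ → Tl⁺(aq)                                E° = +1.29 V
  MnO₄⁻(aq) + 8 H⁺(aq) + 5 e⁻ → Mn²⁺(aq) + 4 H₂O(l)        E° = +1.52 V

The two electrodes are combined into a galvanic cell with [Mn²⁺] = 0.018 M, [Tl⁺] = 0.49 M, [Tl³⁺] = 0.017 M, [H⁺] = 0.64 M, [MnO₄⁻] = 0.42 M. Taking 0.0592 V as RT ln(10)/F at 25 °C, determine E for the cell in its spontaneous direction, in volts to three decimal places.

+0.271 V

MnO₄⁻/Mn²⁺ is the cathode (higher E°), Tl³⁺/Tl⁺ the anode: E°cell = +1.52 − (+1.29) = +0.23 V, n = 10.
Overall: 2 MnO₄⁻(aq) + 16 H⁺(aq) + 5 Tl⁺(aq) → 2 Mn²⁺(aq) + 8 H₂O(l) + 5 Tl³⁺(aq)
Q = [Mn²⁺]^2·[Tl³⁺]^5 / ([MnO₄⁻]^2·[H⁺]^16·[Tl⁺]^5); log Q = -6.934.
E = E° − (0.0592/n) log Q = +0.23 − (0.0592/10)(-6.934) = +0.271 V.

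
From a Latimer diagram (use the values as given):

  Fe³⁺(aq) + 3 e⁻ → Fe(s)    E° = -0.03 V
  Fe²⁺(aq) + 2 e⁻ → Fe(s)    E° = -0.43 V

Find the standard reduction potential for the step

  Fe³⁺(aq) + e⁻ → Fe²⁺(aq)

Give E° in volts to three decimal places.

+0.770 V

Sequential free energies add, so n₃E°₃ = n₁E°₁ + n₂E°₂.
With n₃ = 3, and the known step contributing 2×(-0.43) V, the unknown satisfies 1·E° = 3×(-0.03) − 2×(-0.43) = +0.770.
E° = +0.770 / 1 = +0.770 V.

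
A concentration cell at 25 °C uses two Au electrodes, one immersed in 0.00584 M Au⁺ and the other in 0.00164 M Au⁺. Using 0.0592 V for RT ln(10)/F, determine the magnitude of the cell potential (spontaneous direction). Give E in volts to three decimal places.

For a concentration cell E°cell = 0. The 0.00584 M side is the cathode (reduction is favoured where [Au⁺] is higher).
With n = 1, E = −(0.0592/1) log([Au⁺]ₐₙ/[Au⁺]꜀ₐₜ) = −(0.0592/1) log(0.00164/0.00584) = −(0.0592/1)(-0.552) = +0.033 V.

+0.033 V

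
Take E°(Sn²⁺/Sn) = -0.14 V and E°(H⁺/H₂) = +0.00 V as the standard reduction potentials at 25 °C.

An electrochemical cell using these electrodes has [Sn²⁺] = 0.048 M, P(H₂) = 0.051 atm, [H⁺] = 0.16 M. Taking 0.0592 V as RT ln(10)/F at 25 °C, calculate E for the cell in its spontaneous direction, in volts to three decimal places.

H⁺/H₂ is the cathode (higher E°), Sn²⁺/Sn the anode: E°cell = +0.00 − (-0.14) = +0.14 V, n = 2.
Overall: 2 H⁺(aq) + Sn(s) → H₂(g) + Sn²⁺(aq)
Q = P(H₂)·[Sn²⁺] / ([H⁺]^2); log Q = -1.019.
E = E° − (0.0592/n) log Q = +0.14 − (0.0592/2)(-1.019) = +0.170 V.

+0.170 V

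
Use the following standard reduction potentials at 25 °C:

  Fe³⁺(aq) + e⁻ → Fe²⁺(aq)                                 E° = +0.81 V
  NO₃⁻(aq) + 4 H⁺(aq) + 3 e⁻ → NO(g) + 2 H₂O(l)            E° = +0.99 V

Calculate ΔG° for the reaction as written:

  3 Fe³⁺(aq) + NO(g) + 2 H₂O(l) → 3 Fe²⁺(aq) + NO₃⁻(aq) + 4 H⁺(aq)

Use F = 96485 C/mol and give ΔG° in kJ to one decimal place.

As written, Fe³⁺/Fe²⁺ is reduced (cathode) and NO₃⁻/NO is oxidised (anode), so E°cell = (+0.81) − (+0.99) = -0.18 V.
Balancing electrons gives n = 3.
ΔG° = −nFE° = −(3)(96485)(-0.18) = 52,102 J = +52.1 kJ.

+52.1 kJ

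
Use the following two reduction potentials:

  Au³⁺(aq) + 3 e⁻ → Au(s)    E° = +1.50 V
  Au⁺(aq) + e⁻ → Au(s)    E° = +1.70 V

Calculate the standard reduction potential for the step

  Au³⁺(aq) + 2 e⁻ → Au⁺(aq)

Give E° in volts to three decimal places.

+1.400 V

Sequential free energies add, so n₃E°₃ = n₁E°₁ + n₂E°₂.
With n₃ = 3, and the known step contributing 1×(+1.70) V, the unknown satisfies 2·E° = 3×(+1.50) − 1×(+1.70) = +2.800.
E° = +2.800 / 2 = +1.400 V.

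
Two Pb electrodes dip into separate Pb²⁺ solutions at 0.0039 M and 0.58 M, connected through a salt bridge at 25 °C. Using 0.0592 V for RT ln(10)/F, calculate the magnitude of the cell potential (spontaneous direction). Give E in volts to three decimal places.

For a concentration cell E°cell = 0. The 0.58 M side is the cathode (reduction is favoured where [Pb²⁺] is higher).
With n = 2, E = −(0.0592/2) log([Pb²⁺]ₐₙ/[Pb²⁺]꜀ₐₜ) = −(0.0592/2) log(0.0039/0.58) = −(0.0592/2)(-2.172) = +0.064 V.

+0.064 V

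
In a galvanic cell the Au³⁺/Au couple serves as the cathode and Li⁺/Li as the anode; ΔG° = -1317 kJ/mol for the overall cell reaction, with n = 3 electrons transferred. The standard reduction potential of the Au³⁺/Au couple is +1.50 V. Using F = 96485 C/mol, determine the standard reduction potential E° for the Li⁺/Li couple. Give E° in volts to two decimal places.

E°cell = −ΔG°/(nF) = −(-1317×10³)/((3)(96485)) = +4.550 V.
Since Au³⁺/Au is the cathode and Li⁺/Li the anode, E°cell = E°(Au³⁺/Au) − E°(Li⁺/Li).
So E°(Li⁺/Li) = E°(Au³⁺/Au) − E°cell = (+1.50) − (+4.550) = -3.05 V.

-3.05 V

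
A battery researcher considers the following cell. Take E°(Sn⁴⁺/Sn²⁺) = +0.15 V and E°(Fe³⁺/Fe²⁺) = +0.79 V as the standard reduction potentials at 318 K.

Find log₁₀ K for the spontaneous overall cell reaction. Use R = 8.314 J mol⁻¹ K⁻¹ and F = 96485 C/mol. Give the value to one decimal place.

Cathode: Fe³⁺/Fe²⁺; anode: Sn⁴⁺/Sn²⁺. E°cell = (+0.79) − (+0.15) = +0.64 V, with n = 2.
ΔG° = −nFE° = −RT ln K, so ln K = nFE°/(RT) = (2)(96485)(+0.64) / ((8.314)(318)) = 46.712.
log₁₀ K = 46.712 / ln 10 = 20.3.

20.3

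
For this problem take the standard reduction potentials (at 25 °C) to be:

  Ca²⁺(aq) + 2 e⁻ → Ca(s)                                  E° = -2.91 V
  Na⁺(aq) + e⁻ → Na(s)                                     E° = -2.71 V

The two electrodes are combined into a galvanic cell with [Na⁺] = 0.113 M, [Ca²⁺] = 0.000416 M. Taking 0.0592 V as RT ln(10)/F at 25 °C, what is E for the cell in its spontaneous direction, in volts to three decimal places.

+0.244 V

Na⁺/Na is the cathode (higher E°), Ca²⁺/Ca the anode: E°cell = -2.71 − (-2.91) = +0.20 V, n = 2.
Overall: 2 Na⁺(aq) + Ca(s) → 2 Na(s) + Ca²⁺(aq)
Q = [Ca²⁺] / ([Na⁺]^2); log Q = -1.487.
E = E° − (0.0592/n) log Q = +0.20 − (0.0592/2)(-1.487) = +0.244 V.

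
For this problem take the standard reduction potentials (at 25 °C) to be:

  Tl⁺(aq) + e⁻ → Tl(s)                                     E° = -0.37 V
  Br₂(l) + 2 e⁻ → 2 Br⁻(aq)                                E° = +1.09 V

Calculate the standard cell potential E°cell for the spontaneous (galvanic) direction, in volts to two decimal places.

The Br₂/Br⁻ couple has the higher reduction potential, so it is the cathode; Tl⁺/Tl is oxidised at the anode.
E°cell = E°(cathode) − E°(anode) = (+1.09) − (-0.37) = +1.46 V.
Since E°cell > 0, the reaction is spontaneous under standard conditions.

+1.46 V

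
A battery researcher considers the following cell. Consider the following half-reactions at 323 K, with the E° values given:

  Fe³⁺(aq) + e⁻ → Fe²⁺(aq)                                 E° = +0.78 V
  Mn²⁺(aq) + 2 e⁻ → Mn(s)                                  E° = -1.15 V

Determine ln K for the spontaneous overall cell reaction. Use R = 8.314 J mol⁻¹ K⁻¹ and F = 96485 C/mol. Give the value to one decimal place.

138.7

Cathode: Fe³⁺/Fe²⁺; anode: Mn²⁺/Mn. E°cell = (+0.78) − (-1.15) = +1.93 V, with n = 2.
ΔG° = −nFE° = −RT ln K, so ln K = nFE°/(RT) = (2)(96485)(+1.93) / ((8.314)(323)) = 138.687.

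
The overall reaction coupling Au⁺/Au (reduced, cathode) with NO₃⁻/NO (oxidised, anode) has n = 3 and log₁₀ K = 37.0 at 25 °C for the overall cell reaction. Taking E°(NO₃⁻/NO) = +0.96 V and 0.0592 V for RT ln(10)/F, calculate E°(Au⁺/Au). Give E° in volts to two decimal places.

+1.69 V

E°cell = (0.0592/n)·log K = (0.0592/3)(37.0) = +0.730 V.
Since Au⁺/Au is the cathode and NO₃⁻/NO the anode, E°cell = E°(Au⁺/Au) − E°(NO₃⁻/NO).
So E°(Au⁺/Au) = E°cell + E°(NO₃⁻/NO) = +0.730 + (+0.96) = +1.69 V.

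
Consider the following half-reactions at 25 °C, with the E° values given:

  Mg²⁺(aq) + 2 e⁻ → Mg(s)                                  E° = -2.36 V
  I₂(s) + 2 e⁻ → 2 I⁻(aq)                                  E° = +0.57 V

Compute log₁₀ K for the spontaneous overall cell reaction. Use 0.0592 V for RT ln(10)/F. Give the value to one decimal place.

99.0

Cathode: I₂/I⁻; anode: Mg²⁺/Mg. E°cell = +2.93 V, n = 2.
log K = nE°cell / 0.0592 = (2)(+2.93) / 0.0592 = 99.0.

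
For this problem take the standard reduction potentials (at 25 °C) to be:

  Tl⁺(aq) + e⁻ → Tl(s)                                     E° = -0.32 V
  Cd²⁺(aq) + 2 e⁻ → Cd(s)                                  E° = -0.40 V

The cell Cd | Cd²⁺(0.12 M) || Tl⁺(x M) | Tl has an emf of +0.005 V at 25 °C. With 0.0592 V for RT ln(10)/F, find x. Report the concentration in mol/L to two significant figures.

0.019 M

Tl⁺/Tl is the cathode, Cd²⁺/Cd the anode: E°cell = +0.08 V, n = 2.
Overall reaction: 2 Tl⁺(aq) + Cd(s) → 2 Tl(s) + Cd²⁺(aq); Q = [Cd²⁺]^1/[Tl⁺]^2.
From E = E° − (0.0592/n) log Q: log Q = (E° − E)·n/0.0592 = (+0.08 − (+0.005))·2/0.0592 = 2.5338.
So 2·log[Tl⁺] = 1·log(0.12) − log Q = -0.9208 − (2.5338) = -3.4546; log[Tl⁺] = -3.4546 / 2 = -1.7273; [Tl⁺] = 10^(-1.7273) ≈ 0.019 M.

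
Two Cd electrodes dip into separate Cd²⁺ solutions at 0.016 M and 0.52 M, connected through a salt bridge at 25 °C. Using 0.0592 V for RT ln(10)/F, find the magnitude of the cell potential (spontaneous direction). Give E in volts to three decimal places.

+0.045 V

For a concentration cell E°cell = 0. The 0.52 M side is the cathode (reduction is favoured where [Cd²⁺] is higher).
With n = 2, E = −(0.0592/2) log([Cd²⁺]ₐₙ/[Cd²⁺]꜀ₐₜ) = −(0.0592/2) log(0.016/0.52) = −(0.0592/2)(-1.512) = +0.045 V.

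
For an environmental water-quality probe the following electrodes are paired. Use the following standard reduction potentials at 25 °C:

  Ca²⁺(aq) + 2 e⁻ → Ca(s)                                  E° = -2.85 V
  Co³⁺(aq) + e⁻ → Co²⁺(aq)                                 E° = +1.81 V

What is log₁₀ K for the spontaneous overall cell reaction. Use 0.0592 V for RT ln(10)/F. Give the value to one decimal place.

157.4

Cathode: Co³⁺/Co²⁺; anode: Ca²⁺/Ca. E°cell = +4.66 V, n = 2.
log K = nE°cell / 0.0592 = (2)(+4.66) / 0.0592 = 157.4.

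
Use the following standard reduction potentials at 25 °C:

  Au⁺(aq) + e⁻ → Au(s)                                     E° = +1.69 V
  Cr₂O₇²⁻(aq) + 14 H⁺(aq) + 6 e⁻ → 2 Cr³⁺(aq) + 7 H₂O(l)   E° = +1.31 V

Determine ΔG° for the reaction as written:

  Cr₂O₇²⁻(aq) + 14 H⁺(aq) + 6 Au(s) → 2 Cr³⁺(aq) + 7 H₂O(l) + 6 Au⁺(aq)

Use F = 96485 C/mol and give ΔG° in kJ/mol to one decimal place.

As written, Cr₂O₇²⁻/Cr³⁺ is reduced (cathode) and Au⁺/Au is oxidised (anode), so E°cell = (+1.31) − (+1.69) = -0.38 V.
Balancing electrons gives n = 6.
ΔG° = −nFE° = −(6)(96485)(-0.38) = 219,986 J = +220.0 kJ/mol.

+220.0 kJ/mol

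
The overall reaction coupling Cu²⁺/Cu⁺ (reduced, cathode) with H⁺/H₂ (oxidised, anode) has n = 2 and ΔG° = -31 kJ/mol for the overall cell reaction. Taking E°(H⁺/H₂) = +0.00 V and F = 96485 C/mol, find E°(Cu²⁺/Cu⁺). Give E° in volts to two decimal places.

+0.16 V

E°cell = −ΔG°/(nF) = −(-31×10³)/((2)(96485)) = +0.161 V.
Since Cu²⁺/Cu⁺ is the cathode and H⁺/H₂ the anode, E°cell = E°(Cu²⁺/Cu⁺) − E°(H⁺/H₂).
So E°(Cu²⁺/Cu⁺) = E°cell + E°(H⁺/H₂) = +0.161 + (+0.00) = +0.16 V.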